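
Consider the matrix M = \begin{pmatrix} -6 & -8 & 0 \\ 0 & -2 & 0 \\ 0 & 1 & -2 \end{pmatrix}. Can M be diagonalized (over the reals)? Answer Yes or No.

No

Characteristic polynomial: p(s) = s^3 + 10s^2 + 28s + 24 = (s + 2)^2(s + 6).
s = -2 has algebraic multiplicity 2; rank(M + 2I) = 2, so geometric multiplicity = 1.
Geometric multiplicity < algebraic multiplicity, so M is not diagonalizable.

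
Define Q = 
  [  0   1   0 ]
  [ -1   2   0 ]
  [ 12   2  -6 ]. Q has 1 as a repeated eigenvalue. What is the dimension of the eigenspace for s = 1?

Q − 1I = [[-1, 1, 0], [-1, 1, 0], [12, 2, -7]].
This matrix has rank 2, so its null space has dimension 3 − 2 = 1.

1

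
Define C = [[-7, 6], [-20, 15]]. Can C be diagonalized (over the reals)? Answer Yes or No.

Yes

Characteristic polynomial: p(t) = t^2 - 8t + 15 = (t - 5)(t - 3).
All 2 eigenvalues are distinct, so C is diagonalizable.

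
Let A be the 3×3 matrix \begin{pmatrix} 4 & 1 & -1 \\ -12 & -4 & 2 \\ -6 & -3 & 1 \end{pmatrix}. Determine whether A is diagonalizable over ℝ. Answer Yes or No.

Characteristic polynomial: p(r) = r^3 - r^2 - 4r + 4 = (r - 2)(r - 1)(r + 2).
All 3 eigenvalues are distinct, so A is diagonalizable.

Yes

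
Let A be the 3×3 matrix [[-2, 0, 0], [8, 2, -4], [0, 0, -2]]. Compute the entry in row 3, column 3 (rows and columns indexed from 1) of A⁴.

16

Characteristic polynomial: λ^3 + 2λ^2 - 4λ - 8 = (λ - 2)(λ + 2)^2, so the eigenvalues are -2, -2, 2.
λ=-2: eigenvector (1, -1, 1).
λ=2: eigenvector (0, 1, 0).
λ=-2: eigenvector (0, 1, 1).
P = [[1, 0, 0], [-1, 1, 1], [1, 0, 1]], D = diag(-2, 2, -2), P⁻¹ = [[1, 0, 0], [2, 1, -1], [-1, 0, 1]].
A⁴ = P·diag(16, 16, 16)·P⁻¹ = [[16, 0, 0], [0, 16, 0], [0, 0, 16]].
The requested entry is 16.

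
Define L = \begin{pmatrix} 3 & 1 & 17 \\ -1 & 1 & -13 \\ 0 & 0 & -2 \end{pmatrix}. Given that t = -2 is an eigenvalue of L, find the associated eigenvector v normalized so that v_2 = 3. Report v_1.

L + 2I = [[5, 1, 17], [-1, 3, -13], [0, 0, 0]].
Solving (L + 2I)v = 0 gives the eigenspace spanned by (-4, 3, 1).
With v_2 = 3, v = (-4, 3, 1), so v_1 = -4.

-4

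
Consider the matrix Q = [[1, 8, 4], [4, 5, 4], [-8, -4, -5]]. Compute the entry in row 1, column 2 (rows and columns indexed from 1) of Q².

32

Characteristic polynomial: t^3 - t^2 - 9t + 9 = (t - 3)(t - 1)(t + 3), so the eigenvalues are -3, 1, 3.
t=-3: eigenvector (0, 1, -2).
t=1: eigenvector (1, 1, -2).
t=3: eigenvector (2, 2, -3).
P = [[0, 1, 2], [1, 1, 2], [-2, -2, -3]], D = diag(-3, 1, 3), P⁻¹ = [[-1, 1, 0], [1, -4, -2], [0, 2, 1]].
Q² = P·diag(9, 1, 9)·P⁻¹ = [[1, 32, 16], [-8, 41, 16], [16, -64, -23]].
The requested entry is 32.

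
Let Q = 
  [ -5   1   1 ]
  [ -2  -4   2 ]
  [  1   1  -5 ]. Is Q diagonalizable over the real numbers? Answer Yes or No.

Characteristic polynomial: p(λ) = λ^3 + 14λ^2 + 64λ + 96 = (λ + 4)^2(λ + 6).
λ = -4 has algebraic multiplicity 2; rank(Q + 4I) = 2, so geometric multiplicity = 1.
Geometric multiplicity < algebraic multiplicity, so Q is not diagonalizable.

No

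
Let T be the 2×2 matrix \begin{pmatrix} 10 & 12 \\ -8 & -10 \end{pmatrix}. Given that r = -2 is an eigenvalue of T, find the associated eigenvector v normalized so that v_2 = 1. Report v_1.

T + 2I = [[12, 12], [-8, -8]].
Solving (T + 2I)v = 0 gives the eigenspace spanned by (-1, 1).
With v_2 = 1, v = (-1, 1), so v_1 = -1.

-1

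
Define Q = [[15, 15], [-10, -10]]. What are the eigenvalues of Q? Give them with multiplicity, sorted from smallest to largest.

0, 5

Characteristic polynomial: p(λ) = λ^2 - 5λ = λ(λ - 5).
Roots (with multiplicity): 0, 5.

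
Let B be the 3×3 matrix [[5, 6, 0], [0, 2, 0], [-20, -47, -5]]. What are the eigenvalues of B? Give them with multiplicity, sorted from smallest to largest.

Characteristic polynomial: p(r) = r^3 - 2r^2 - 25r + 50 = (r - 5)(r - 2)(r + 5).
Roots (with multiplicity): -5, 2, 5.

-5, 2, 5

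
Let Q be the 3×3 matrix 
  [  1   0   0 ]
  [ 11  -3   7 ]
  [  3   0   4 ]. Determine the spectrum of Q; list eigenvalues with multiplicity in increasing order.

Characteristic polynomial: p(μ) = μ^3 - 2μ^2 - 11μ + 12 = (μ - 4)(μ - 1)(μ + 3).
Roots (with multiplicity): -3, 1, 4.

-3, 1, 4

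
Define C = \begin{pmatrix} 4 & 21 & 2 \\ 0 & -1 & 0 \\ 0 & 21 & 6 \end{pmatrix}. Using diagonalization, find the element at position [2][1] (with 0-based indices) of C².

105

Characteristic polynomial: s^3 - 9s^2 + 14s + 24 = (s - 6)(s - 4)(s + 1), so the eigenvalues are -1, 4, 6.
s=6: eigenvector (1, 0, 1).
s=-1: eigenvector (-3, 1, -3).
s=4: eigenvector (-1, 0, 0).
P = [[1, -3, -1], [0, 1, 0], [1, -3, 0]], D = diag(6, -1, 4), P⁻¹ = [[0, 3, 1], [0, 1, 0], [-1, 0, 1]].
C² = P·diag(36, 1, 16)·P⁻¹ = [[16, 105, 20], [0, 1, 0], [0, 105, 36]].
The requested entry is 105.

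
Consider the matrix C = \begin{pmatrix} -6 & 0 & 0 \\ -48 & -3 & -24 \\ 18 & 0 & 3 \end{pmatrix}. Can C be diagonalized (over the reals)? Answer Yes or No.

Characteristic polynomial: p(λ) = λ^3 + 6λ^2 - 9λ - 54 = (λ - 3)(λ + 3)(λ + 6).
All 3 eigenvalues are distinct, so C is diagonalizable.

Yes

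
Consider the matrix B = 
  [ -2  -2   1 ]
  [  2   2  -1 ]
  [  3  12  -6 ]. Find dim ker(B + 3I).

B + 3I = [[1, -2, 1], [2, 5, -1], [3, 12, -3]].
This matrix has rank 2, so its null space has dimension 3 − 2 = 1.

1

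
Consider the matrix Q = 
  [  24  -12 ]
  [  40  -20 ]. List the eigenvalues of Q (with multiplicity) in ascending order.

0, 4

Characteristic polynomial: p(λ) = λ^2 - 4λ = λ(λ - 4).
Roots (with multiplicity): 0, 4.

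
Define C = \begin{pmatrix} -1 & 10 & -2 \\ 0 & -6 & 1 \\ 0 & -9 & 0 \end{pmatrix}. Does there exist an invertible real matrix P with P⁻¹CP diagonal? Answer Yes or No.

Characteristic polynomial: p(t) = t^3 + 7t^2 + 15t + 9 = (t + 1)(t + 3)^2.
t = -3 has algebraic multiplicity 2; rank(C + 3I) = 2, so geometric multiplicity = 1.
Geometric multiplicity < algebraic multiplicity, so C is not diagonalizable.

No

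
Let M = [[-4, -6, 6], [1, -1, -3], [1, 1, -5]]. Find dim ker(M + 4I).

M + 4I = [[0, -6, 6], [1, 3, -3], [1, 1, -1]].
This matrix has rank 2, so its null space has dimension 3 − 2 = 1.

1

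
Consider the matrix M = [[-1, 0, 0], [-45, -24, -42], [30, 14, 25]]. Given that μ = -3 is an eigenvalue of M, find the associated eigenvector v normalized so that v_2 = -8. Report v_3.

4

M + 3I = [[2, 0, 0], [-45, -21, -42], [30, 14, 28]].
Solving (M + 3I)v = 0 gives the eigenspace spanned by (0, -8, 4).
With v_2 = -8, v = (0, -8, 4), so v_3 = 4.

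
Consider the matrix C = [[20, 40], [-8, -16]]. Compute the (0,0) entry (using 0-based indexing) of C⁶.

20480

Characteristic polynomial: λ^2 - 4λ = λ(λ - 4), so the eigenvalues are 0, 4.
λ=0: eigenvector (-2, 1).
λ=4: eigenvector (-5, 2).
P = [[-2, -5], [1, 2]], D = diag(0, 4), P⁻¹ = [[2, 5], [-1, -2]].
C⁶ = P·diag(0, 4096)·P⁻¹ = [[20480, 40960], [-8192, -16384]].
The requested entry is 20480.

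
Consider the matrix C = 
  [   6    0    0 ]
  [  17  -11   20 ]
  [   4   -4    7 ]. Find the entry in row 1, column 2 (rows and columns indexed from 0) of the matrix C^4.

Characteristic polynomial: r^3 - 2r^2 - 21r - 18 = (r - 6)(r + 1)(r + 3), so the eigenvalues are -3, -1, 6.
r=6: eigenvector (1, 1, 0).
r=-1: eigenvector (0, 2, 1).
r=-3: eigenvector (0, 5, 2).
P = [[1, 0, 0], [1, 2, 5], [0, 1, 2]], D = diag(6, -1, -3), P⁻¹ = [[1, 0, 0], [2, -2, 5], [-1, 1, -2]].
C⁴ = P·diag(1296, 1, 81)·P⁻¹ = [[1296, 0, 0], [895, 401, -800], [-160, 160, -319]].
The requested entry is -800.

-800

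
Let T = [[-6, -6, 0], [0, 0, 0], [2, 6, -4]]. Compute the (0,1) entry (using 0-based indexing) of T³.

Characteristic polynomial: s^3 + 10s^2 + 24s = s(s + 4)(s + 6), so the eigenvalues are -6, -4, 0.
s=-6: eigenvector (1, 0, -1).
s=0: eigenvector (-1, 1, 1).
s=-4: eigenvector (0, 0, 1).
P = [[1, -1, 0], [0, 1, 0], [-1, 1, 1]], D = diag(-6, 0, -4), P⁻¹ = [[1, 1, 0], [0, 1, 0], [1, 0, 1]].
T³ = P·diag(-216, 0, -64)·P⁻¹ = [[-216, -216, 0], [0, 0, 0], [152, 216, -64]].
The requested entry is -216.

-216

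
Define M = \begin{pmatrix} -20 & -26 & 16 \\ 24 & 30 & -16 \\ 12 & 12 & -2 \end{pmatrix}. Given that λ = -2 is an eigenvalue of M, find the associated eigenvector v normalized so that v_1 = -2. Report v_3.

1

M + 2I = [[-18, -26, 16], [24, 32, -16], [12, 12, 0]].
Solving (M + 2I)v = 0 gives the eigenspace spanned by (-2, 2, 1).
With v_1 = -2, v = (-2, 2, 1), so v_3 = 1.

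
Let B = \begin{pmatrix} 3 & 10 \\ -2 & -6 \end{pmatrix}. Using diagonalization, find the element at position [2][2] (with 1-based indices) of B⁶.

316

Characteristic polynomial: μ^2 + 3μ + 2 = (μ + 1)(μ + 2), so the eigenvalues are -2, -1.
μ=-2: eigenvector (-2, 1).
μ=-1: eigenvector (5, -2).
P = [[-2, 5], [1, -2]], D = diag(-2, -1), P⁻¹ = [[2, 5], [1, 2]].
B⁶ = P·diag(64, 1)·P⁻¹ = [[-251, -630], [126, 316]].
The requested entry is 316.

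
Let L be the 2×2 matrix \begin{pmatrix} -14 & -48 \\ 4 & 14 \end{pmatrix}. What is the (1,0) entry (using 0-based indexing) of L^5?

64

Characteristic polynomial: μ^2 - 4 = (μ - 2)(μ + 2), so the eigenvalues are -2, 2.
μ=2: eigenvector (-3, 1).
μ=-2: eigenvector (4, -1).
P = [[-3, 4], [1, -1]], D = diag(2, -2), P⁻¹ = [[1, 4], [1, 3]].
L⁵ = P·diag(32, -32)·P⁻¹ = [[-224, -768], [64, 224]].
The requested entry is 64.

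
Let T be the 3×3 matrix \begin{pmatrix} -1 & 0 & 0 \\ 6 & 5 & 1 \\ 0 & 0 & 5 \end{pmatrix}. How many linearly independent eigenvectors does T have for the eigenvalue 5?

T − 5I = [[-6, 0, 0], [6, 0, 1], [0, 0, 0]].
This matrix has rank 2, so its null space has dimension 3 − 2 = 1.

1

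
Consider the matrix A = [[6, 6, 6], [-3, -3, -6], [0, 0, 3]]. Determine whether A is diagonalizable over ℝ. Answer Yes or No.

Characteristic polynomial: p(λ) = λ^3 - 6λ^2 + 9λ = λ(λ - 3)^2.
λ = 3 has algebraic multiplicity 2; rank(A − 3I) = 1, so geometric multiplicity = 2.
Every eigenvalue has geometric = algebraic multiplicity, so A is diagonalizable.

Yes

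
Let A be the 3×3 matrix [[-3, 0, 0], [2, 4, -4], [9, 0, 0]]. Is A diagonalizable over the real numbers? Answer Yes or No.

Yes

Characteristic polynomial: p(μ) = μ^3 - μ^2 - 12μ = μ(μ - 4)(μ + 3).
All 3 eigenvalues are distinct, so A is diagonalizable.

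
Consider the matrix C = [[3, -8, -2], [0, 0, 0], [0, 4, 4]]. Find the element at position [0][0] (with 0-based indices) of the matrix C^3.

27

Characteristic polynomial: t^3 - 7t^2 + 12t = t(t - 4)(t - 3), so the eigenvalues are 0, 3, 4.
t=3: eigenvector (1, 0, 0).
t=0: eigenvector (2, 1, -1).
t=4: eigenvector (-2, 0, 1).
P = [[1, 2, -2], [0, 1, 0], [0, -1, 1]], D = diag(3, 0, 4), P⁻¹ = [[1, 0, 2], [0, 1, 0], [0, 1, 1]].
C³ = P·diag(27, 0, 64)·P⁻¹ = [[27, -128, -74], [0, 0, 0], [0, 64, 64]].
The requested entry is 27.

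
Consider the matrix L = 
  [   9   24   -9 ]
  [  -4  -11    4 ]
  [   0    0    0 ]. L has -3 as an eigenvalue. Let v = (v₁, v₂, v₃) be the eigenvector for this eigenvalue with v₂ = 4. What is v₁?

L + 3I = [[12, 24, -9], [-4, -8, 4], [0, 0, 3]].
Solving (L + 3I)v = 0 gives the eigenspace spanned by (-8, 4, 0).
With v₂ = 4, v = (-8, 4, 0), so v₁ = -8.

-8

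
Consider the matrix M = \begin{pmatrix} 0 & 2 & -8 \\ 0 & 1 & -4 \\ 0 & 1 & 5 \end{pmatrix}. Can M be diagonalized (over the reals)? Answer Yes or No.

Characteristic polynomial: p(λ) = λ^3 - 6λ^2 + 9λ = λ(λ - 3)^2.
λ = 3 has algebraic multiplicity 2; rank(M − 3I) = 2, so geometric multiplicity = 1.
Geometric multiplicity < algebraic multiplicity, so M is not diagonalizable.

No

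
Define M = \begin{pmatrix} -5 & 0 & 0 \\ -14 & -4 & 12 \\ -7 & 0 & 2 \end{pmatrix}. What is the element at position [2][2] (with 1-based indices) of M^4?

256

Characteristic polynomial: s^3 + 7s^2 + 2s - 40 = (s - 2)(s + 4)(s + 5), so the eigenvalues are -5, -4, 2.
s=-5: eigenvector (1, 2, 1).
s=2: eigenvector (0, 2, 1).
s=-4: eigenvector (0, 1, 0).
P = [[1, 0, 0], [2, 2, 1], [1, 1, 0]], D = diag(-5, 2, -4), P⁻¹ = [[1, 0, 0], [-1, 0, 1], [0, 1, -2]].
M⁴ = P·diag(625, 16, 256)·P⁻¹ = [[625, 0, 0], [1218, 256, -480], [609, 0, 16]].
The requested entry is 256.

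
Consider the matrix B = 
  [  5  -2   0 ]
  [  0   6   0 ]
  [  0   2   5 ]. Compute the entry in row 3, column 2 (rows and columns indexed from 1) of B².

Characteristic polynomial: r^3 - 16r^2 + 85r - 150 = (r - 6)(r - 5)^2, so the eigenvalues are 5, 5, 6.
r=5: eigenvector (1, 0, -3).
r=5: eigenvector (0, 0, 1).
r=6: eigenvector (-2, 1, 2).
P = [[1, 0, -2], [0, 0, 1], [-3, 1, 2]], D = diag(5, 5, 6), P⁻¹ = [[1, 2, 0], [3, 4, 1], [0, 1, 0]].
B² = P·diag(25, 25, 36)·P⁻¹ = [[25, -22, 0], [0, 36, 0], [0, 22, 25]].
The requested entry is 22.

22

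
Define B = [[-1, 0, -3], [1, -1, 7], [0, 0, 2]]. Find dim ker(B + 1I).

B + 1I = [[0, 0, -3], [1, 0, 7], [0, 0, 3]].
This matrix has rank 2, so its null space has dimension 3 − 2 = 1.

1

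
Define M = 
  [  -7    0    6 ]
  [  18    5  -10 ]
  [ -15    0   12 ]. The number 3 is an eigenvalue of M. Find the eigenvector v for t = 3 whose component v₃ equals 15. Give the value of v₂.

M − 3I = [[-10, 0, 6], [18, 2, -10], [-15, 0, 9]].
Solving (M − 3I)v = 0 gives the eigenspace spanned by (9, -6, 15).
With v₃ = 15, v = (9, -6, 15), so v₂ = -6.

-6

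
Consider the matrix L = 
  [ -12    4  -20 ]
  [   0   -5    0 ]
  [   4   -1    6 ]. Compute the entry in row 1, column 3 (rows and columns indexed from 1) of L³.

-560

Characteristic polynomial: r^3 + 11r^2 + 38r + 40 = (r + 2)(r + 4)(r + 5), so the eigenvalues are -5, -4, -2.
r=-5: eigenvector (-8, 1, 3).
r=-4: eigenvector (5, 0, -2).
r=-2: eigenvector (-2, 0, 1).
P = [[-8, 5, -2], [1, 0, 0], [3, -2, 1]], D = diag(-5, -4, -2), P⁻¹ = [[0, 1, 0], [1, 2, 2], [2, 1, 5]].
L³ = P·diag(-125, -64, -8)·P⁻¹ = [[-288, 376, -560], [0, -125, 0], [112, -127, 216]].
The requested entry is -560.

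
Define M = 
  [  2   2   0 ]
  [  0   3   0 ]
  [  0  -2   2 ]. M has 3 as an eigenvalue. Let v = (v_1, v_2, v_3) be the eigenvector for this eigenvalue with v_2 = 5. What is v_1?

10

M − 3I = [[-1, 2, 0], [0, 0, 0], [0, -2, -1]].
Solving (M − 3I)v = 0 gives the eigenspace spanned by (10, 5, -10).
With v_2 = 5, v = (10, 5, -10), so v_1 = 10.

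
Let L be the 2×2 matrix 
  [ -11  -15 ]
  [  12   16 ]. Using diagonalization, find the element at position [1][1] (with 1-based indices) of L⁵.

Characteristic polynomial: t^2 - 5t + 4 = (t - 4)(t - 1), so the eigenvalues are 1, 4.
t=4: eigenvector (1, -1).
t=1: eigenvector (5, -4).
P = [[1, 5], [-1, -4]], D = diag(4, 1), P⁻¹ = [[-4, -5], [1, 1]].
L⁵ = P·diag(1024, 1)·P⁻¹ = [[-4091, -5115], [4092, 5116]].
The requested entry is -4091.

-4091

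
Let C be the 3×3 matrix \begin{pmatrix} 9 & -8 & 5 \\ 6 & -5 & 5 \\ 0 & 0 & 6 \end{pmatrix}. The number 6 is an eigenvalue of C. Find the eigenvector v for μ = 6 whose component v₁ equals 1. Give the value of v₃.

C − 6I = [[3, -8, 5], [6, -11, 5], [0, 0, 0]].
Solving (C − 6I)v = 0 gives the eigenspace spanned by (1, 1, 1).
With v₁ = 1, v = (1, 1, 1), so v₃ = 1.

1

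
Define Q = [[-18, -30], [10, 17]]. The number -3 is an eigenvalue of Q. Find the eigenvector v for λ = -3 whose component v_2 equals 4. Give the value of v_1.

-8

Q + 3I = [[-15, -30], [10, 20]].
Solving (Q + 3I)v = 0 gives the eigenspace spanned by (-8, 4).
With v_2 = 4, v = (-8, 4), so v_1 = -8.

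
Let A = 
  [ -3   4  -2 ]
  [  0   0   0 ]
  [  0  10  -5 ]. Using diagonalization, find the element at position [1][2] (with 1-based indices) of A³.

Characteristic polynomial: r^3 + 8r^2 + 15r = r(r + 3)(r + 5), so the eigenvalues are -5, -3, 0.
r=-3: eigenvector (1, 0, 0).
r=-5: eigenvector (1, 0, 1).
r=0: eigenvector (0, 1, 2).
P = [[1, 1, 0], [0, 0, 1], [0, 1, 2]], D = diag(-3, -5, 0), P⁻¹ = [[1, 2, -1], [0, -2, 1], [0, 1, 0]].
A³ = P·diag(-27, -125, 0)·P⁻¹ = [[-27, 196, -98], [0, 0, 0], [0, 250, -125]].
The requested entry is 196.

196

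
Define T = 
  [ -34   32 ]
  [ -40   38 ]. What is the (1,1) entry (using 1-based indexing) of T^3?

Characteristic polynomial: λ^2 - 4λ - 12 = (λ - 6)(λ + 2), so the eigenvalues are -2, 6.
λ=-2: eigenvector (1, 1).
λ=6: eigenvector (4, 5).
P = [[1, 4], [1, 5]], D = diag(-2, 6), P⁻¹ = [[5, -4], [-1, 1]].
T³ = P·diag(-8, 216)·P⁻¹ = [[-904, 896], [-1120, 1112]].
The requested entry is -904.

-904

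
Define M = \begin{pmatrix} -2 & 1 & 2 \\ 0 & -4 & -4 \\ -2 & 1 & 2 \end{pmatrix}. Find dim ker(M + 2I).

M + 2I = [[0, 1, 2], [0, -2, -4], [-2, 1, 4]].
This matrix has rank 2, so its null space has dimension 3 − 2 = 1.

1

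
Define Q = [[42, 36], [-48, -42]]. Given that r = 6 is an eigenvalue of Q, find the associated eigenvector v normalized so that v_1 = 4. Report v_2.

-4

Q − 6I = [[36, 36], [-48, -48]].
Solving (Q − 6I)v = 0 gives the eigenspace spanned by (4, -4).
With v_1 = 4, v = (4, -4), so v_2 = -4.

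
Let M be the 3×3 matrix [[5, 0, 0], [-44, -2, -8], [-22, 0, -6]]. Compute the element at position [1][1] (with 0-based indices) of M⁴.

16

Characteristic polynomial: r^3 + 3r^2 - 28r - 60 = (r - 5)(r + 2)(r + 6), so the eigenvalues are -6, -2, 5.
r=-6: eigenvector (0, 2, 1).
r=5: eigenvector (-1, 4, 2).
r=-2: eigenvector (0, 1, 0).
P = [[0, -1, 0], [2, 4, 1], [1, 2, 0]], D = diag(-6, 5, -2), P⁻¹ = [[2, 0, 1], [-1, 0, 0], [0, 1, -2]].
M⁴ = P·diag(1296, 625, 16)·P⁻¹ = [[625, 0, 0], [2684, 16, 2560], [1342, 0, 1296]].
The requested entry is 16.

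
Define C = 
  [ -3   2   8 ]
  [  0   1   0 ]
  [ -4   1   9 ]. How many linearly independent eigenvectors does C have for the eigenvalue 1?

C − 1I = [[-4, 2, 8], [0, 0, 0], [-4, 1, 8]].
This matrix has rank 2, so its null space has dimension 3 − 2 = 1.

1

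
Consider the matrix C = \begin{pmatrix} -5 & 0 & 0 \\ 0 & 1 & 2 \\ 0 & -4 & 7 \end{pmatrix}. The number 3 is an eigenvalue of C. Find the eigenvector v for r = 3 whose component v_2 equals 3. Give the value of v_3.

3

C − 3I = [[-8, 0, 0], [0, -2, 2], [0, -4, 4]].
Solving (C − 3I)v = 0 gives the eigenspace spanned by (0, 3, 3).
With v_2 = 3, v = (0, 3, 3), so v_3 = 3.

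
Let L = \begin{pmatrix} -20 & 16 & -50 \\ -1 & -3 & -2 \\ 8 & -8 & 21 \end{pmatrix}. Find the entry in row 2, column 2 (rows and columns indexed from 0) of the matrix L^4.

1713

Characteristic polynomial: μ^3 + 2μ^2 - 23μ - 60 = (μ - 5)(μ + 3)(μ + 4), so the eigenvalues are -4, -3, 5.
μ=-4: eigenvector (1, 1, 0).
μ=-3: eigenvector (-2, 1, 1).
μ=5: eigenvector (-2, 0, 1).
P = [[1, -2, -2], [1, 1, 0], [0, 1, 1]], D = diag(-4, -3, 5), P⁻¹ = [[1, 0, 2], [-1, 1, -2], [1, -1, 3]].
L⁴ = P·diag(256, 81, 625)·P⁻¹ = [[-832, 1088, -2914], [175, 81, 350], [544, -544, 1713]].
The requested entry is 1713.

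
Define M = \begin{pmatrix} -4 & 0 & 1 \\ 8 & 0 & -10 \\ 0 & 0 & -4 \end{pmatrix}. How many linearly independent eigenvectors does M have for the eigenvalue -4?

1

M + 4I = [[0, 0, 1], [8, 4, -10], [0, 0, 0]].
This matrix has rank 2, so its null space has dimension 3 − 2 = 1.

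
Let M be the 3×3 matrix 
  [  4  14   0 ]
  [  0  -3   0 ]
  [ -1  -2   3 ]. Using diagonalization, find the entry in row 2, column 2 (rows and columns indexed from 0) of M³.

27

Characteristic polynomial: λ^3 - 4λ^2 - 9λ + 36 = (λ - 4)(λ - 3)(λ + 3), so the eigenvalues are -3, 3, 4.
λ=4: eigenvector (1, 0, -1).
λ=3: eigenvector (0, 0, 1).
λ=-3: eigenvector (-2, 1, 0).
P = [[1, 0, -2], [0, 0, 1], [-1, 1, 0]], D = diag(4, 3, -3), P⁻¹ = [[1, 2, 0], [1, 2, 1], [0, 1, 0]].
M³ = P·diag(64, 27, -27)·P⁻¹ = [[64, 182, 0], [0, -27, 0], [-37, -74, 27]].
The requested entry is 27.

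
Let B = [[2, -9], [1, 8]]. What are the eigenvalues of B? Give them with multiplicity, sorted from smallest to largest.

Characteristic polynomial: p(r) = r^2 - 10r + 25 = (r - 5)^2.
Roots (with multiplicity): 5, 5.

5, 5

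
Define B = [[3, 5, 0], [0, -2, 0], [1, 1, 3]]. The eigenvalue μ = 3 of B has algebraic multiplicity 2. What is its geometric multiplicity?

1

B − 3I = [[0, 5, 0], [0, -5, 0], [1, 1, 0]].
This matrix has rank 2, so its null space has dimension 3 − 2 = 1.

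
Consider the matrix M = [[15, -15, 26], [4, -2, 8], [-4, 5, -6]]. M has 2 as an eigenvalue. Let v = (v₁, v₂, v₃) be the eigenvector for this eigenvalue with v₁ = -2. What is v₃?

M − 2I = [[13, -15, 26], [4, -4, 8], [-4, 5, -8]].
Solving (M − 2I)v = 0 gives the eigenspace spanned by (-2, 0, 1).
With v₁ = -2, v = (-2, 0, 1), so v₃ = 1.

1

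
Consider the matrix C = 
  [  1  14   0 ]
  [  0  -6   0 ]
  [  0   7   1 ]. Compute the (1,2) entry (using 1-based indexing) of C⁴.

-2590

Characteristic polynomial: t^3 + 4t^2 - 11t + 6 = (t - 1)^2(t + 6), so the eigenvalues are -6, 1, 1.
t=1: eigenvector (1, 0, 0).
t=-6: eigenvector (-2, 1, -1).
t=1: eigenvector (1, 0, 1).
P = [[1, -2, 1], [0, 1, 0], [0, -1, 1]], D = diag(1, -6, 1), P⁻¹ = [[1, 1, -1], [0, 1, 0], [0, 1, 1]].
C⁴ = P·diag(1, 1296, 1)·P⁻¹ = [[1, -2590, 0], [0, 1296, 0], [0, -1295, 1]].
The requested entry is -2590.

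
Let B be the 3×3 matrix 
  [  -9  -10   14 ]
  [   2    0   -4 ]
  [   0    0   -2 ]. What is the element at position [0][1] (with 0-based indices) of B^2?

90

Characteristic polynomial: r^3 + 11r^2 + 38r + 40 = (r + 2)(r + 4)(r + 5), so the eigenvalues are -5, -4, -2.
r=-2: eigenvector (2, 0, 1).
r=-4: eigenvector (-2, 1, 0).
r=-5: eigenvector (5, -2, 0).
P = [[2, -2, 5], [0, 1, -2], [1, 0, 0]], D = diag(-2, -4, -5), P⁻¹ = [[0, 0, 1], [2, 5, -4], [1, 2, -2]].
B² = P·diag(4, 16, 25)·P⁻¹ = [[61, 90, -114], [-18, -20, 36], [0, 0, 4]].
The requested entry is 90.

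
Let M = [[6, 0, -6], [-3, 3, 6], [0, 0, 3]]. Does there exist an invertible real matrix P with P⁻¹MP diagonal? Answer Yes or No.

Characteristic polynomial: p(s) = s^3 - 12s^2 + 45s - 54 = (s - 6)(s - 3)^2.
s = 3 has algebraic multiplicity 2; rank(M − 3I) = 1, so geometric multiplicity = 2.
Every eigenvalue has geometric = algebraic multiplicity, so M is diagonalizable.

Yes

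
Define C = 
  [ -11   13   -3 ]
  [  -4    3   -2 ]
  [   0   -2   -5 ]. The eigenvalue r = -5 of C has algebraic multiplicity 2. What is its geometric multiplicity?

C + 5I = [[-6, 13, -3], [-4, 8, -2], [0, -2, 0]].
This matrix has rank 2, so its null space has dimension 3 − 2 = 1.

1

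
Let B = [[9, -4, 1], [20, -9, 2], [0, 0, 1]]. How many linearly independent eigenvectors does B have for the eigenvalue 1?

B − 1I = [[8, -4, 1], [20, -10, 2], [0, 0, 0]].
This matrix has rank 2, so its null space has dimension 3 − 2 = 1.

1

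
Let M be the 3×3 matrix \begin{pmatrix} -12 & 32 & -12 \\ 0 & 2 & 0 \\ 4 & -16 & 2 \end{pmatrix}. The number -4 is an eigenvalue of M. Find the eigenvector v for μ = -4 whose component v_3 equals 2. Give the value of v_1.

-3

M + 4I = [[-8, 32, -12], [0, 6, 0], [4, -16, 6]].
Solving (M + 4I)v = 0 gives the eigenspace spanned by (-3, 0, 2).
With v_3 = 2, v = (-3, 0, 2), so v_1 = -3.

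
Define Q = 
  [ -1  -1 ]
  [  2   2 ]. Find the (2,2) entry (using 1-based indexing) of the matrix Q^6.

Characteristic polynomial: s^2 - s = s(s - 1), so the eigenvalues are 0, 1.
s=1: eigenvector (1, -2).
s=0: eigenvector (1, -1).
P = [[1, 1], [-2, -1]], D = diag(1, 0), P⁻¹ = [[-1, -1], [2, 1]].
Q⁶ = P·diag(1, 0)·P⁻¹ = [[-1, -1], [2, 2]].
The requested entry is 2.

2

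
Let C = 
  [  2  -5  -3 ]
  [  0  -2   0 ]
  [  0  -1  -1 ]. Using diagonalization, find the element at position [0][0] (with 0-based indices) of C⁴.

Characteristic polynomial: λ^3 + λ^2 - 4λ - 4 = (λ - 2)(λ + 1)(λ + 2), so the eigenvalues are -2, -1, 2.
λ=-1: eigenvector (1, 0, 1).
λ=-2: eigenvector (2, 1, 1).
λ=2: eigenvector (1, 0, 0).
P = [[1, 2, 1], [0, 1, 0], [1, 1, 0]], D = diag(-1, -2, 2), P⁻¹ = [[0, -1, 1], [0, 1, 0], [1, -1, -1]].
C⁴ = P·diag(1, 16, 16)·P⁻¹ = [[16, 15, -15], [0, 16, 0], [0, 15, 1]].
The requested entry is 16.

16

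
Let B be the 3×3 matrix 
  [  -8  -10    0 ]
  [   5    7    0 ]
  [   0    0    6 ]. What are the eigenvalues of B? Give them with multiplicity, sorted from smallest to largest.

-3, 2, 6

Characteristic polynomial: p(r) = r^3 - 5r^2 - 12r + 36 = (r - 6)(r - 2)(r + 3).
Roots (with multiplicity): -3, 2, 6.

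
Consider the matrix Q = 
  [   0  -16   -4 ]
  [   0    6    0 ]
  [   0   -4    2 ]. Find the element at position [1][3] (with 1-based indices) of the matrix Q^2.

Characteristic polynomial: r^3 - 8r^2 + 12r = r(r - 6)(r - 2), so the eigenvalues are 0, 2, 6.
r=6: eigenvector (-2, 1, -1).
r=0: eigenvector (1, 0, 0).
r=2: eigenvector (-2, 0, 1).
P = [[-2, 1, -2], [1, 0, 0], [-1, 0, 1]], D = diag(6, 0, 2), P⁻¹ = [[0, 1, 0], [1, 4, 2], [0, 1, 1]].
Q² = P·diag(36, 0, 4)·P⁻¹ = [[0, -80, -8], [0, 36, 0], [0, -32, 4]].
The requested entry is -8.

-8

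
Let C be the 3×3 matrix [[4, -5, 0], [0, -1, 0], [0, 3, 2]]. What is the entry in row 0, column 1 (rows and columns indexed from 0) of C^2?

-15

Characteristic polynomial: s^3 - 5s^2 + 2s + 8 = (s - 4)(s - 2)(s + 1), so the eigenvalues are -1, 2, 4.
s=4: eigenvector (1, 0, 0).
s=2: eigenvector (0, 0, 1).
s=-1: eigenvector (1, 1, -1).
P = [[1, 0, 1], [0, 0, 1], [0, 1, -1]], D = diag(4, 2, -1), P⁻¹ = [[1, -1, 0], [0, 1, 1], [0, 1, 0]].
C² = P·diag(16, 4, 1)·P⁻¹ = [[16, -15, 0], [0, 1, 0], [0, 3, 4]].
The requested entry is -15.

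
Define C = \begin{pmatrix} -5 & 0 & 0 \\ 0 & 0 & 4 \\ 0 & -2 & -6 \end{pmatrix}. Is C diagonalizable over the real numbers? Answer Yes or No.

Yes

Characteristic polynomial: p(s) = s^3 + 11s^2 + 38s + 40 = (s + 2)(s + 4)(s + 5).
All 3 eigenvalues are distinct, so C is diagonalizable.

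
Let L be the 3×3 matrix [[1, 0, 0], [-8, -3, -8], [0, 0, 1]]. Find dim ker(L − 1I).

L − 1I = [[0, 0, 0], [-8, -4, -8], [0, 0, 0]].
This matrix has rank 1, so its null space has dimension 3 − 1 = 2.

2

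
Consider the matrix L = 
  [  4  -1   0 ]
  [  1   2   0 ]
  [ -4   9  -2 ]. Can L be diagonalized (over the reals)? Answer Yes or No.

No

Characteristic polynomial: p(r) = r^3 - 4r^2 - 3r + 18 = (r - 3)^2(r + 2).
r = 3 has algebraic multiplicity 2; rank(L − 3I) = 2, so geometric multiplicity = 1.
Geometric multiplicity < algebraic multiplicity, so L is not diagonalizable.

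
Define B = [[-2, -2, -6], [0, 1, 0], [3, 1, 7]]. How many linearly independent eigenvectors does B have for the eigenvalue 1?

B − 1I = [[-3, -2, -6], [0, 0, 0], [3, 1, 6]].
This matrix has rank 2, so its null space has dimension 3 − 2 = 1.

1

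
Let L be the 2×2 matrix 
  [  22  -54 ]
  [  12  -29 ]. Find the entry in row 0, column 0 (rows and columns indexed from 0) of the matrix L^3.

928

Characteristic polynomial: s^2 + 7s + 10 = (s + 2)(s + 5), so the eigenvalues are -5, -2.
s=-5: eigenvector (2, 1).
s=-2: eigenvector (9, 4).
P = [[2, 9], [1, 4]], D = diag(-5, -2), P⁻¹ = [[-4, 9], [1, -2]].
L³ = P·diag(-125, -8)·P⁻¹ = [[928, -2106], [468, -1061]].
The requested entry is 928.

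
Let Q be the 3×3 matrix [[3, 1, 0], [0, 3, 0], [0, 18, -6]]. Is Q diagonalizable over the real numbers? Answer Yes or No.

Characteristic polynomial: p(s) = s^3 - 27s + 54 = (s - 3)^2(s + 6).
s = 3 has algebraic multiplicity 2; rank(Q − 3I) = 2, so geometric multiplicity = 1.
Geometric multiplicity < algebraic multiplicity, so Q is not diagonalizable.

No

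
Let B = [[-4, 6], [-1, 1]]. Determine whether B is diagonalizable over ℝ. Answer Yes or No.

Characteristic polynomial: p(μ) = μ^2 + 3μ + 2 = (μ + 1)(μ + 2).
All 2 eigenvalues are distinct, so B is diagonalizable.

Yes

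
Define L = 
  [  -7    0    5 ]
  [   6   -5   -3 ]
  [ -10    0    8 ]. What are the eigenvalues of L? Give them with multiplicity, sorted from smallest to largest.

-5, -2, 3

Characteristic polynomial: p(λ) = λ^3 + 4λ^2 - 11λ - 30 = (λ - 3)(λ + 2)(λ + 5).
Roots (with multiplicity): -5, -2, 3.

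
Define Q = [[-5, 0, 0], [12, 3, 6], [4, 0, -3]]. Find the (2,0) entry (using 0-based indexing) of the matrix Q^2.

Characteristic polynomial: t^3 + 5t^2 - 9t - 45 = (t - 3)(t + 3)(t + 5), so the eigenvalues are -5, -3, 3.
t=3: eigenvector (0, 1, 0).
t=-5: eigenvector (1, 0, -2).
t=-3: eigenvector (0, -1, 1).
P = [[0, 1, 0], [1, 0, -1], [0, -2, 1]], D = diag(3, -5, -3), P⁻¹ = [[2, 1, 1], [1, 0, 0], [2, 0, 1]].
Q² = P·diag(9, 25, 9)·P⁻¹ = [[25, 0, 0], [0, 9, 0], [-32, 0, 9]].
The requested entry is -32.

-32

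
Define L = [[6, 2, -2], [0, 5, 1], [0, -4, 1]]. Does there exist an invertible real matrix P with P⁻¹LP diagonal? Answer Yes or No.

Characteristic polynomial: p(s) = s^3 - 12s^2 + 45s - 54 = (s - 6)(s - 3)^2.
s = 3 has algebraic multiplicity 2; rank(L − 3I) = 2, so geometric multiplicity = 1.
Geometric multiplicity < algebraic multiplicity, so L is not diagonalizable.

No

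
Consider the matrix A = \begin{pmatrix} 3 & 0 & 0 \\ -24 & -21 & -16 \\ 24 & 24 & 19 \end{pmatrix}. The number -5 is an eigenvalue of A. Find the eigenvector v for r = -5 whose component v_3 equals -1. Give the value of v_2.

1

A + 5I = [[8, 0, 0], [-24, -16, -16], [24, 24, 24]].
Solving (A + 5I)v = 0 gives the eigenspace spanned by (0, 1, -1).
With v_3 = -1, v = (0, 1, -1), so v_2 = 1.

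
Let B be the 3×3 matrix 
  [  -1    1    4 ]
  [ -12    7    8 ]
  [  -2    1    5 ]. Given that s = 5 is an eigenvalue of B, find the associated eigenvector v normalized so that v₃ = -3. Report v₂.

-6

B − 5I = [[-6, 1, 4], [-12, 2, 8], [-2, 1, 0]].
Solving (B − 5I)v = 0 gives the eigenspace spanned by (-3, -6, -3).
With v₃ = -3, v = (-3, -6, -3), so v₂ = -6.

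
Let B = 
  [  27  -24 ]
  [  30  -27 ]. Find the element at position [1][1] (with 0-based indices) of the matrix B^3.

-243

Characteristic polynomial: λ^2 - 9 = (λ - 3)(λ + 3), so the eigenvalues are -3, 3.
λ=-3: eigenvector (4, 5).
λ=3: eigenvector (1, 1).
P = [[4, 1], [5, 1]], D = diag(-3, 3), P⁻¹ = [[-1, 1], [5, -4]].
B³ = P·diag(-27, 27)·P⁻¹ = [[243, -216], [270, -243]].
The requested entry is -243.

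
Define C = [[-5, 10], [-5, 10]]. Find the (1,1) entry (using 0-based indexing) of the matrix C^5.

Characteristic polynomial: s^2 - 5s = s(s - 5), so the eigenvalues are 0, 5.
s=0: eigenvector (2, 1).
s=5: eigenvector (1, 1).
P = [[2, 1], [1, 1]], D = diag(0, 5), P⁻¹ = [[1, -1], [-1, 2]].
C⁵ = P·diag(0, 3125)·P⁻¹ = [[-3125, 6250], [-3125, 6250]].
The requested entry is 6250.

6250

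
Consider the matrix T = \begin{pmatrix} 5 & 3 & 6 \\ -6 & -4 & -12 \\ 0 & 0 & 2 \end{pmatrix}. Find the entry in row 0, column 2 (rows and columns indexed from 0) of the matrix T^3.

Characteristic polynomial: μ^3 - 3μ^2 + 4 = (μ - 2)^2(μ + 1), so the eigenvalues are -1, 2, 2.
μ=-1: eigenvector (1, -2, 0).
μ=2: eigenvector (1, -1, 0).
μ=2: eigenvector (0, -2, 1).
P = [[1, 1, 0], [-2, -1, -2], [0, 0, 1]], D = diag(-1, 2, 2), P⁻¹ = [[-1, -1, -2], [2, 1, 2], [0, 0, 1]].
T³ = P·diag(-1, 8, 8)·P⁻¹ = [[17, 9, 18], [-18, -10, -36], [0, 0, 8]].
The requested entry is 18.

18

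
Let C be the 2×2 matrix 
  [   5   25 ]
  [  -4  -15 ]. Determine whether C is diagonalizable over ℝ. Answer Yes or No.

No

Characteristic polynomial: p(μ) = μ^2 + 10μ + 25 = (μ + 5)^2.
μ = -5 has algebraic multiplicity 2; rank(C + 5I) = 1, so geometric multiplicity = 1.
Geometric multiplicity < algebraic multiplicity, so C is not diagonalizable.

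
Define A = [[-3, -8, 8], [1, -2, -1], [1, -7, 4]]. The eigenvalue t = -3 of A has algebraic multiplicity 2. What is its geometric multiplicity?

A + 3I = [[0, -8, 8], [1, 1, -1], [1, -7, 7]].
This matrix has rank 2, so its null space has dimension 3 − 2 = 1.

1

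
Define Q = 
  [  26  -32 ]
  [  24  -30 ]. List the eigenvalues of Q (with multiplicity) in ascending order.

-6, 2

Characteristic polynomial: p(λ) = λ^2 + 4λ - 12 = (λ - 2)(λ + 6).
Roots (with multiplicity): -6, 2.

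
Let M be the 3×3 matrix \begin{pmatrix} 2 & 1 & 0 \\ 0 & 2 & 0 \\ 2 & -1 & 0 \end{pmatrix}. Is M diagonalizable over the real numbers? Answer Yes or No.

No

Characteristic polynomial: p(μ) = μ^3 - 4μ^2 + 4μ = μ(μ - 2)^2.
μ = 2 has algebraic multiplicity 2; rank(M − 2I) = 2, so geometric multiplicity = 1.
Geometric multiplicity < algebraic multiplicity, so M is not diagonalizable.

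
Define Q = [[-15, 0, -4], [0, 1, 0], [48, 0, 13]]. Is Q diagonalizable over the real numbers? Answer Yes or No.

Yes

Characteristic polynomial: p(t) = t^3 + t^2 - 5t + 3 = (t - 1)^2(t + 3).
t = 1 has algebraic multiplicity 2; rank(Q − 1I) = 1, so geometric multiplicity = 2.
Every eigenvalue has geometric = algebraic multiplicity, so Q is diagonalizable.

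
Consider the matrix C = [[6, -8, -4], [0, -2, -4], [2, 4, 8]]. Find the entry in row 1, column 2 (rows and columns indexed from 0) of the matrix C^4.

-480

Characteristic polynomial: s^3 - 12s^2 + 44s - 48 = (s - 6)(s - 4)(s - 2), so the eigenvalues are 2, 4, 6.
s=4: eigenvector (2, 2, -3).
s=6: eigenvector (0, 1, -2).
s=2: eigenvector (1, 1, -1).
P = [[2, 0, 1], [2, 1, 1], [-3, -2, -1]], D = diag(4, 6, 2), P⁻¹ = [[1, -2, -1], [-1, 1, 0], [-1, 4, 2]].
C⁴ = P·diag(256, 1296, 16)·P⁻¹ = [[496, -960, -480], [-800, 336, -480], [1840, -1120, 736]].
The requested entry is -480.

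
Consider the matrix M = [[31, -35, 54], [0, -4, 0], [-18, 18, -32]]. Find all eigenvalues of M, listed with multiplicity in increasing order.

-5, -4, 4

Characteristic polynomial: p(λ) = λ^3 + 5λ^2 - 16λ - 80 = (λ - 4)(λ + 4)(λ + 5).
Roots (with multiplicity): -5, -4, 4.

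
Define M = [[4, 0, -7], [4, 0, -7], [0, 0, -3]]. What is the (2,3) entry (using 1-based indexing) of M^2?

-7

Characteristic polynomial: μ^3 - μ^2 - 12μ = μ(μ - 4)(μ + 3), so the eigenvalues are -3, 0, 4.
μ=-3: eigenvector (1, 1, 1).
μ=0: eigenvector (0, 1, 0).
μ=4: eigenvector (-1, -1, 0).
P = [[1, 0, -1], [1, 1, -1], [1, 0, 0]], D = diag(-3, 0, 4), P⁻¹ = [[0, 0, 1], [-1, 1, 0], [-1, 0, 1]].
M² = P·diag(9, 0, 16)·P⁻¹ = [[16, 0, -7], [16, 0, -7], [0, 0, 9]].
The requested entry is -7.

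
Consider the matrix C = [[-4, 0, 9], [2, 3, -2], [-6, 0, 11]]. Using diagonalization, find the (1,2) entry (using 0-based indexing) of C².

Characteristic polynomial: t^3 - 10t^2 + 31t - 30 = (t - 5)(t - 3)(t - 2), so the eigenvalues are 2, 3, 5.
t=2: eigenvector (3, -2, 2).
t=5: eigenvector (1, 0, 1).
t=3: eigenvector (0, 1, 0).
P = [[3, 1, 0], [-2, 0, 1], [2, 1, 0]], D = diag(2, 5, 3), P⁻¹ = [[1, 0, -1], [-2, 0, 3], [2, 1, -2]].
C² = P·diag(4, 25, 9)·P⁻¹ = [[-38, 0, 63], [10, 9, -10], [-42, 0, 67]].
The requested entry is -10.

-10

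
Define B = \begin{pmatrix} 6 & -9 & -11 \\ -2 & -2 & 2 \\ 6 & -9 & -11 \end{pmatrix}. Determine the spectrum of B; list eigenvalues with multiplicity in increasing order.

-5, -2, 0

Characteristic polynomial: p(r) = r^3 + 7r^2 + 10r = r(r + 2)(r + 5).
Roots (with multiplicity): -5, -2, 0.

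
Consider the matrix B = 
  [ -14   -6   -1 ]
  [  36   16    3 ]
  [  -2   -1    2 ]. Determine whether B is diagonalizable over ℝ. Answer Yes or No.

Characteristic polynomial: p(t) = t^3 - 4t^2 - 3t + 18 = (t - 3)^2(t + 2).
t = 3 has algebraic multiplicity 2; rank(B − 3I) = 2, so geometric multiplicity = 1.
Geometric multiplicity < algebraic multiplicity, so B is not diagonalizable.

No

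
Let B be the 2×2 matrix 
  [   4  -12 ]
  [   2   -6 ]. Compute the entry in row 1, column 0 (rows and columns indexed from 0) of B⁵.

Characteristic polynomial: μ^2 + 2μ = μ(μ + 2), so the eigenvalues are -2, 0.
μ=0: eigenvector (3, 1).
μ=-2: eigenvector (-2, -1).
P = [[3, -2], [1, -1]], D = diag(0, -2), P⁻¹ = [[1, -2], [1, -3]].
B⁵ = P·diag(0, -32)·P⁻¹ = [[64, -192], [32, -96]].
The requested entry is 32.

32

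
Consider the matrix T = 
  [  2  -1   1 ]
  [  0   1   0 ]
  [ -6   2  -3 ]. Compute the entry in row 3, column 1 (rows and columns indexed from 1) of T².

Characteristic polynomial: λ^3 - λ = λ(λ - 1)(λ + 1), so the eigenvalues are -1, 0, 1.
λ=0: eigenvector (1, 0, -2).
λ=-1: eigenvector (-1, 0, 3).
λ=1: eigenvector (-1, 1, 2).
P = [[1, -1, -1], [0, 0, 1], [-2, 3, 2]], D = diag(0, -1, 1), P⁻¹ = [[3, 1, 1], [2, 0, 1], [0, 1, 0]].
T² = P·diag(0, 1, 1)·P⁻¹ = [[-2, -1, -1], [0, 1, 0], [6, 2, 3]].
The requested entry is 6.

6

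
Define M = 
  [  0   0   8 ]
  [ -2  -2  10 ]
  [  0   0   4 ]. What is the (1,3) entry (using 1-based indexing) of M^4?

Characteristic polynomial: r^3 - 2r^2 - 8r = r(r - 4)(r + 2), so the eigenvalues are -2, 0, 4.
r=4: eigenvector (2, 1, 1).
r=-2: eigenvector (0, 1, 0).
r=0: eigenvector (1, -1, 0).
P = [[2, 0, 1], [1, 1, -1], [1, 0, 0]], D = diag(4, -2, 0), P⁻¹ = [[0, 0, 1], [1, 1, -3], [1, 0, -2]].
M⁴ = P·diag(256, 16, 0)·P⁻¹ = [[0, 0, 512], [16, 16, 208], [0, 0, 256]].
The requested entry is 512.

512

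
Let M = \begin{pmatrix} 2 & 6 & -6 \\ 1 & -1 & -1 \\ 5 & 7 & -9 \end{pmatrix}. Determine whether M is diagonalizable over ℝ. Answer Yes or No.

No

Characteristic polynomial: p(μ) = μ^3 + 8μ^2 + 20μ + 16 = (μ + 2)^2(μ + 4).
μ = -2 has algebraic multiplicity 2; rank(M + 2I) = 2, so geometric multiplicity = 1.
Geometric multiplicity < algebraic multiplicity, so M is not diagonalizable.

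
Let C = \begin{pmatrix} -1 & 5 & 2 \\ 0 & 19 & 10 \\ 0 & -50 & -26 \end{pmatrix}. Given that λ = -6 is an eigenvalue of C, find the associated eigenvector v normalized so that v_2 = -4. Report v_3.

C + 6I = [[5, 5, 2], [0, 25, 10], [0, -50, -20]].
Solving (C + 6I)v = 0 gives the eigenspace spanned by (0, -4, 10).
With v_2 = -4, v = (0, -4, 10), so v_3 = 10.

10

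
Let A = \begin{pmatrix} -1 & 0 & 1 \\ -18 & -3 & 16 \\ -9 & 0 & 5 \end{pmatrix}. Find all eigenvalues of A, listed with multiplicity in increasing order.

Characteristic polynomial: p(λ) = λ^3 - λ^2 - 8λ + 12 = (λ - 2)^2(λ + 3).
Roots (with multiplicity): -3, 2, 2.

-3, 2, 2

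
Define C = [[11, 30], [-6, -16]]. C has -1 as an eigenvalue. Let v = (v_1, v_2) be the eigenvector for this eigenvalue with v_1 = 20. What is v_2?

-8

C + 1I = [[12, 30], [-6, -15]].
Solving (C + 1I)v = 0 gives the eigenspace spanned by (20, -8).
With v_1 = 20, v = (20, -8), so v_2 = -8.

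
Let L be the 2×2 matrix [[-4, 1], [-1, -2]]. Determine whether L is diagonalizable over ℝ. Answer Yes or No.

No

Characteristic polynomial: p(r) = r^2 + 6r + 9 = (r + 3)^2.
r = -3 has algebraic multiplicity 2; rank(L + 3I) = 1, so geometric multiplicity = 1.
Geometric multiplicity < algebraic multiplicity, so L is not diagonalizable.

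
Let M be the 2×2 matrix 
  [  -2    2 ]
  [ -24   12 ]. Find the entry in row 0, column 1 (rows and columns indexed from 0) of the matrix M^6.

42560

Characteristic polynomial: r^2 - 10r + 24 = (r - 6)(r - 4), so the eigenvalues are 4, 6.
r=4: eigenvector (1, 3).
r=6: eigenvector (1, 4).
P = [[1, 1], [3, 4]], D = diag(4, 6), P⁻¹ = [[4, -1], [-3, 1]].
M⁶ = P·diag(4096, 46656)·P⁻¹ = [[-123584, 42560], [-510720, 174336]].
The requested entry is 42560.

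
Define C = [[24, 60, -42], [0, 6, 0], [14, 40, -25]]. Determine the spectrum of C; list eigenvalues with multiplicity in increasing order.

Characteristic polynomial: p(t) = t^3 - 5t^2 - 18t + 72 = (t - 6)(t - 3)(t + 4).
Roots (with multiplicity): -4, 3, 6.

-4, 3, 6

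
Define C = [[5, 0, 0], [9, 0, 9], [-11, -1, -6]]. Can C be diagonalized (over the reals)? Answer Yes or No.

No

Characteristic polynomial: p(λ) = λ^3 + λ^2 - 21λ - 45 = (λ - 5)(λ + 3)^2.
λ = -3 has algebraic multiplicity 2; rank(C + 3I) = 2, so geometric multiplicity = 1.
Geometric multiplicity < algebraic multiplicity, so C is not diagonalizable.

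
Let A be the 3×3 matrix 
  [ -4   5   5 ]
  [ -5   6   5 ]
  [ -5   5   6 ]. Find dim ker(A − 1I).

2

A − 1I = [[-5, 5, 5], [-5, 5, 5], [-5, 5, 5]].
This matrix has rank 1, so its null space has dimension 3 − 1 = 2.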